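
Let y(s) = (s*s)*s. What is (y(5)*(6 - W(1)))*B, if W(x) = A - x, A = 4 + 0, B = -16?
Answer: -6000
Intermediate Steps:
y(s) = s**3 (y(s) = s**2*s = s**3)
A = 4
W(x) = 4 - x
(y(5)*(6 - W(1)))*B = (5**3*(6 - (4 - 1*1)))*(-16) = (125*(6 - (4 - 1)))*(-16) = (125*(6 - 1*3))*(-16) = (125*(6 - 3))*(-16) = (125*3)*(-16) = 375*(-16) = -6000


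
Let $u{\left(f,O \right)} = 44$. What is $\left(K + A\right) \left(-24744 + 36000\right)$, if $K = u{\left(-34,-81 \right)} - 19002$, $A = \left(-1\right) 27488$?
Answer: $-522796176$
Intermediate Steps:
$A = -27488$
$K = -18958$ ($K = 44 - 19002 = -18958$)
$\left(K + A\right) \left(-24744 + 36000\right) = \left(-18958 - 27488\right) \left(-24744 + 36000\right) = \left(-46446\right) 11256 = -522796176$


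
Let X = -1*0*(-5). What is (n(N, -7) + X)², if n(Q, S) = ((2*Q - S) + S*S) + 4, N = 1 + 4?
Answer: 4900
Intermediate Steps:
N = 5
n(Q, S) = 4 + S² - S + 2*Q (n(Q, S) = ((-S + 2*Q) + S²) + 4 = (S² - S + 2*Q) + 4 = 4 + S² - S + 2*Q)
X = 0 (X = 0*(-5) = 0)
(n(N, -7) + X)² = ((4 + (-7)² - 1*(-7) + 2*5) + 0)² = ((4 + 49 + 7 + 10) + 0)² = (70 + 0)² = 70² = 4900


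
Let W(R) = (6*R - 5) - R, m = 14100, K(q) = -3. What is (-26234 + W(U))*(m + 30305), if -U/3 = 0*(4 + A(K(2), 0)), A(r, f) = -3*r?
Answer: -1165142795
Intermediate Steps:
U = 0 (U = -0*(4 - 3*(-3)) = -0*(4 + 9) = -0*13 = -3*0 = 0)
W(R) = -5 + 5*R (W(R) = (-5 + 6*R) - R = -5 + 5*R)
(-26234 + W(U))*(m + 30305) = (-26234 + (-5 + 5*0))*(14100 + 30305) = (-26234 + (-5 + 0))*44405 = (-26234 - 5)*44405 = -26239*44405 = -1165142795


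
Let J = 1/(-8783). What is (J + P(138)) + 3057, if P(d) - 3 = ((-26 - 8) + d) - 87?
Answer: 27025290/8783 ≈ 3077.0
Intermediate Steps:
P(d) = -118 + d (P(d) = 3 + (((-26 - 8) + d) - 87) = 3 + ((-34 + d) - 87) = 3 + (-121 + d) = -118 + d)
J = -1/8783 ≈ -0.00011386
(J + P(138)) + 3057 = (-1/8783 + (-118 + 138)) + 3057 = (-1/8783 + 20) + 3057 = 175659/8783 + 3057 = 27025290/8783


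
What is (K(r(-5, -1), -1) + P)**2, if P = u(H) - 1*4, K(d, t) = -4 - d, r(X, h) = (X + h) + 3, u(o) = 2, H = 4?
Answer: 9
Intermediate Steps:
r(X, h) = 3 + X + h
P = -2 (P = 2 - 1*4 = 2 - 4 = -2)
(K(r(-5, -1), -1) + P)**2 = ((-4 - (3 - 5 - 1)) - 2)**2 = ((-4 - 1*(-3)) - 2)**2 = ((-4 + 3) - 2)**2 = (-1 - 2)**2 = (-3)**2 = 9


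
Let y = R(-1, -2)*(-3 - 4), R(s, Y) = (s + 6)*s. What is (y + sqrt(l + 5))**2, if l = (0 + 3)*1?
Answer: 1233 + 140*sqrt(2) ≈ 1431.0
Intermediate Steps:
R(s, Y) = s*(6 + s) (R(s, Y) = (6 + s)*s = s*(6 + s))
l = 3 (l = 3*1 = 3)
y = 35 (y = (-(6 - 1))*(-3 - 4) = -1*5*(-7) = -5*(-7) = 35)
(y + sqrt(l + 5))**2 = (35 + sqrt(3 + 5))**2 = (35 + sqrt(8))**2 = (35 + 2*sqrt(2))**2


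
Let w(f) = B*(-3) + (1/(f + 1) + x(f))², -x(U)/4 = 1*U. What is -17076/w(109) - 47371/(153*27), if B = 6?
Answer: -109799639538451/9500671596411 ≈ -11.557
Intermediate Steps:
x(U) = -4*U
w(f) = -18 + (1/(1 + f) - 4*f)² (w(f) = 6*(-3) + (1/(f + 1) - 4*f)² = -18 + (1/(1 + f) - 4*f)²)
-17076/w(109) - 47371/(153*27) = -17076/(-18 + (-1 + 4*109 + 4*109²)²/(1 + 109)²) - 47371/(153*27) = -17076/(-18 + (-1 + 436 + 4*11881)²/110²) - 47371/4131 = -17076/(-18 + (-1 + 436 + 47524)²/12100) - 47371*1/4131 = -17076/(-18 + (1/12100)*47959²) - 47371/4131 = -17076/(-18 + (1/12100)*2300065681) - 47371/4131 = -17076/(-18 + 2300065681/12100) - 47371/4131 = -17076/2299847881/12100 - 47371/4131 = -17076*12100/2299847881 - 47371/4131 = -206619600/2299847881 - 47371/4131 = -109799639538451/9500671596411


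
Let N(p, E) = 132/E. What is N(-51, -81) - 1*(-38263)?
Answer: 1033057/27 ≈ 38261.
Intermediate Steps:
N(-51, -81) - 1*(-38263) = 132/(-81) - 1*(-38263) = 132*(-1/81) + 38263 = -44/27 + 38263 = 1033057/27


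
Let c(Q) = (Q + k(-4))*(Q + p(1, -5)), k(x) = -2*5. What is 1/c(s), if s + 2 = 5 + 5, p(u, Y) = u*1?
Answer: -1/18 ≈ -0.055556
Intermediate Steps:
p(u, Y) = u
k(x) = -10
s = 8 (s = -2 + (5 + 5) = -2 + 10 = 8)
c(Q) = (1 + Q)*(-10 + Q) (c(Q) = (Q - 10)*(Q + 1) = (-10 + Q)*(1 + Q) = (1 + Q)*(-10 + Q))
1/c(s) = 1/(-10 + 8**2 - 9*8) = 1/(-10 + 64 - 72) = 1/(-18) = -1/18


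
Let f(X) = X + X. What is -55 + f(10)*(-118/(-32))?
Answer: 75/4 ≈ 18.750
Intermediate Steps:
f(X) = 2*X
-55 + f(10)*(-118/(-32)) = -55 + (2*10)*(-118/(-32)) = -55 + 20*(-118*(-1/32)) = -55 + 20*(59/16) = -55 + 295/4 = 75/4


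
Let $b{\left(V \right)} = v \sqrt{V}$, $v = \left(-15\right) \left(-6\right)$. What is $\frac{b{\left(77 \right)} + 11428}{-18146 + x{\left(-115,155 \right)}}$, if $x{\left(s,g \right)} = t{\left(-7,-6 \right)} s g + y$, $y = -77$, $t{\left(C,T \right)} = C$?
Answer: $\frac{2857}{26638} + \frac{45 \sqrt{77}}{53276} \approx 0.11466$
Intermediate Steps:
$v = 90$
$x{\left(s,g \right)} = -77 - 7 g s$ ($x{\left(s,g \right)} = - 7 s g - 77 = - 7 g s - 77 = -77 - 7 g s$)
$b{\left(V \right)} = 90 \sqrt{V}$
$\frac{b{\left(77 \right)} + 11428}{-18146 + x{\left(-115,155 \right)}} = \frac{90 \sqrt{77} + 11428}{-18146 - \left(77 + 1085 \left(-115\right)\right)} = \frac{11428 + 90 \sqrt{77}}{-18146 + \left(-77 + 124775\right)} = \frac{11428 + 90 \sqrt{77}}{-18146 + 124698} = \frac{11428 + 90 \sqrt{77}}{106552} = \left(11428 + 90 \sqrt{77}\right) \frac{1}{106552} = \frac{2857}{26638} + \frac{45 \sqrt{77}}{53276}$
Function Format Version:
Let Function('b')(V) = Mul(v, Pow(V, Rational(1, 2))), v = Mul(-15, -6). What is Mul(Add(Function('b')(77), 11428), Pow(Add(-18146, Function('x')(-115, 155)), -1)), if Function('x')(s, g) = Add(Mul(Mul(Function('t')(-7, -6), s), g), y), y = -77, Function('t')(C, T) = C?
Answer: Add(Rational(2857, 26638), Mul(Rational(45, 53276), Pow(77, Rational(1, 2)))) ≈ 0.11466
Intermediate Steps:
v = 90
Function('x')(s, g) = Add(-77, Mul(-7, g, s)) (Function('x')(s, g) = Add(Mul(Mul(-7, s), g), -77) = Add(Mul(-7, g, s), -77) = Add(-77, Mul(-7, g, s)))
Function('b')(V) = Mul(90, Pow(V, Rational(1, 2)))
Mul(Add(Function('b')(77), 11428), Pow(Add(-18146, Function('x')(-115, 155)), -1)) = Mul(Add(Mul(90, Pow(77, Rational(1, 2))), 11428), Pow(Add(-18146, Add(-77, Mul(-7, 155, -115))), -1)) = Mul(Add(11428, Mul(90, Pow(77, Rational(1, 2)))), Pow(Add(-18146, Add(-77, 124775)), -1)) = Mul(Add(11428, Mul(90, Pow(77, Rational(1, 2)))), Pow(Add(-18146, 124698), -1)) = Mul(Add(11428, Mul(90, Pow(77, Rational(1, 2)))), Pow(106552, -1)) = Mul(Add(11428, Mul(90, Pow(77, Rational(1, 2)))), Rational(1, 106552)) = Add(Rational(2857, 26638), Mul(Rational(45, 53276), Pow(77, Rational(1, 2))))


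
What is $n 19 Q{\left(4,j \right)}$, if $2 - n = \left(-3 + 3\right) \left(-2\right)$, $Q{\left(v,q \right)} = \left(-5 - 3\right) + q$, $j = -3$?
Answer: $-418$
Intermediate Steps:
$Q{\left(v,q \right)} = -8 + q$
$n = 2$ ($n = 2 - \left(-3 + 3\right) \left(-2\right) = 2 - 0 \left(-2\right) = 2 - 0 = 2 + 0 = 2$)
$n 19 Q{\left(4,j \right)} = 2 \cdot 19 \left(-8 - 3\right) = 38 \left(-11\right) = -418$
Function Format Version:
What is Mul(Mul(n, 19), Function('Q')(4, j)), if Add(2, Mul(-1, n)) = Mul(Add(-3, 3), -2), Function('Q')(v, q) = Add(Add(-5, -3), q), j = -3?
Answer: -418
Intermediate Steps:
Function('Q')(v, q) = Add(-8, q)
n = 2 (n = Add(2, Mul(-1, Mul(Add(-3, 3), -2))) = Add(2, Mul(-1, Mul(0, -2))) = Add(2, Mul(-1, 0)) = Add(2, 0) = 2)
Mul(Mul(n, 19), Function('Q')(4, j)) = Mul(Mul(2, 19), Add(-8, -3)) = Mul(38, -11) = -418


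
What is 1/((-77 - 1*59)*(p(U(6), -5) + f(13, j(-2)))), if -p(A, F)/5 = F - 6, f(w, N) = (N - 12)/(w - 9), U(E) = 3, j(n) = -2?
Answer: -1/7004 ≈ -0.00014278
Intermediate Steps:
f(w, N) = (-12 + N)/(-9 + w)
p(A, F) = 30 - 5*F (p(A, F) = -5*(F - 6) = -5*(-6 + F) = 30 - 5*F)
1/((-77 - 1*59)*(p(U(6), -5) + f(13, j(-2)))) = 1/((-77 - 1*59)*((30 - 5*(-5)) + (-12 - 2)/(-9 + 13))) = 1/((-77 - 59)*((30 + 25) - 14/4)) = 1/(-136*(55 + (¼)*(-14))) = 1/(-136*(55 - 7/2)) = 1/(-136*103/2) = 1/(-7004) = -1/7004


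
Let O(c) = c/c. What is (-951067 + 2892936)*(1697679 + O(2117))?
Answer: 3296672163920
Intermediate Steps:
O(c) = 1
(-951067 + 2892936)*(1697679 + O(2117)) = (-951067 + 2892936)*(1697679 + 1) = 1941869*1697680 = 3296672163920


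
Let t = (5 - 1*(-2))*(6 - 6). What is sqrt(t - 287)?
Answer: I*sqrt(287) ≈ 16.941*I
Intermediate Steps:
t = 0 (t = (5 + 2)*0 = 7*0 = 0)
sqrt(t - 287) = sqrt(0 - 287) = sqrt(-287) = I*sqrt(287)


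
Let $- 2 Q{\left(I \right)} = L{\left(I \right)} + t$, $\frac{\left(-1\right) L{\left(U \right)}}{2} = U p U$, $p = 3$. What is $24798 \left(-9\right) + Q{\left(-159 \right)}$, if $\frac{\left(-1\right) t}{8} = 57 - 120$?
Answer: $-147591$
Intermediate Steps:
$t = 504$ ($t = - 8 \left(57 - 120\right) = \left(-8\right) \left(-63\right) = 504$)
$L{\left(U \right)} = - 6 U^{2}$ ($L{\left(U \right)} = - 2 U 3 U = - 2 \cdot 3 U U = - 2 \cdot 3 U^{2} = - 6 U^{2}$)
$Q{\left(I \right)} = -252 + 3 I^{2}$ ($Q{\left(I \right)} = - \frac{- 6 I^{2} + 504}{2} = - \frac{504 - 6 I^{2}}{2} = -252 + 3 I^{2}$)
$24798 \left(-9\right) + Q{\left(-159 \right)} = 24798 \left(-9\right) - \left(252 - 3 \left(-159\right)^{2}\right) = -223182 + \left(-252 + 3 \cdot 25281\right) = -223182 + \left(-252 + 75843\right) = -223182 + 75591 = -147591$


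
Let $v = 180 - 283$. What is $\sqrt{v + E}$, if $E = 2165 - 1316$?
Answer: $\sqrt{746} \approx 27.313$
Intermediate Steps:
$v = -103$
$E = 849$
$\sqrt{v + E} = \sqrt{-103 + 849} = \sqrt{746}$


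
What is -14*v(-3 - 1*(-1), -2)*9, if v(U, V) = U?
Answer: 252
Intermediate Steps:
-14*v(-3 - 1*(-1), -2)*9 = -14*(-3 - 1*(-1))*9 = -14*(-3 + 1)*9 = -14*(-2)*9 = 28*9 = 252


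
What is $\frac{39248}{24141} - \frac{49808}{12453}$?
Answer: $- \frac{237886528}{100209291} \approx -2.3739$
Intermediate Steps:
$\frac{39248}{24141} - \frac{49808}{12453} = - \frac{237886528}{100209291}$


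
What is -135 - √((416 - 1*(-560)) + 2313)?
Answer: -135 - √3289 ≈ -192.35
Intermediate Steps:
-135 - √((416 - 1*(-560)) + 2313) = -135 - √((416 + 560) + 2313) = -135 - √(976 + 2313) = -135 - √3289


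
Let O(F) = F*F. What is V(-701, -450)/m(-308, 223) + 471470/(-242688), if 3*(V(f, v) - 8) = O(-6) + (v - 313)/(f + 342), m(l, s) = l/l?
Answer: 272494293/14520832 ≈ 18.766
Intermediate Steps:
m(l, s) = 1
O(F) = F**2
V(f, v) = 20 + (-313 + v)/(3*(342 + f)) (V(f, v) = 8 + ((-6)**2 + (v - 313)/(f + 342))/3 = 8 + (36 + (-313 + v)/(342 + f))/3 = 8 + (12 + (-313 + v)/(3*(342 + f))) = 20 + (-313 + v)/(3*(342 + f)))
V(-701, -450)/m(-308, 223) + 471470/(-242688) = ((20207 - 450 + 60*(-701))/(3*(342 - 701)))/1 + 471470/(-242688) = ((1/3)*(20207 - 450 - 42060)/(-359))*1 + 471470*(-1/242688) = ((1/3)*(-1/359)*(-22303))*1 - 235735/121344 = (22303/1077)*1 - 235735/121344 = 22303/1077 - 235735/121344 = 272494293/14520832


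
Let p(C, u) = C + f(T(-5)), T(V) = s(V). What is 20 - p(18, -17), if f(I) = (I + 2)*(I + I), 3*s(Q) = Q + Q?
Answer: -62/9 ≈ -6.8889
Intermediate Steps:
s(Q) = 2*Q/3 (s(Q) = (Q + Q)/3 = (2*Q)/3 = 2*Q/3)
T(V) = 2*V/3
f(I) = 2*I*(2 + I) (f(I) = (2 + I)*(2*I) = 2*I*(2 + I))
p(C, u) = 80/9 + C (p(C, u) = C + 2*((⅔)*(-5))*(2 + (⅔)*(-5)) = C + 2*(-10/3)*(2 - 10/3) = C + 2*(-10/3)*(-4/3) = C + 80/9 = 80/9 + C)
20 - p(18, -17) = 20 - (80/9 + 18) = 20 - 1*242/9 = 20 - 242/9 = -62/9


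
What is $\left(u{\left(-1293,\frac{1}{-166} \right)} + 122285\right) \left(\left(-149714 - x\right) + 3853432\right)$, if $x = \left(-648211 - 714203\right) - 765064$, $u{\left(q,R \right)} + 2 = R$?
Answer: $\frac{59183656743246}{83} \approx 7.1306 \cdot 10^{11}$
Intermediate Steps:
$u{\left(q,R \right)} = -2 + R$
$x = -2127478$ ($x = -1362414 - 765064 = -2127478$)
$\left(u{\left(-1293,\frac{1}{-166} \right)} + 122285\right) \left(\left(-149714 - x\right) + 3853432\right) = \left(\left(-2 + \frac{1}{-166}\right) + 122285\right) \left(\left(-149714 - -2127478\right) + 3853432\right) = \left(\left(-2 - \frac{1}{166}\right) + 122285\right) \left(\left(-149714 + 2127478\right) + 3853432\right) = \left(- \frac{333}{166} + 122285\right) \left(1977764 + 3853432\right) = \frac{20298977}{166} \cdot 5831196 = \frac{59183656743246}{83}$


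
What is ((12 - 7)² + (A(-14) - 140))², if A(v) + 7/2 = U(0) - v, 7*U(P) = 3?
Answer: 2122849/196 ≈ 10831.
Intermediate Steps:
U(P) = 3/7 (U(P) = (⅐)*3 = 3/7)
A(v) = -43/14 - v (A(v) = -7/2 + (3/7 - v) = -43/14 - v)
((12 - 7)² + (A(-14) - 140))² = ((12 - 7)² + ((-43/14 - 1*(-14)) - 140))² = (5² + ((-43/14 + 14) - 140))² = (25 + (153/14 - 140))² = (25 - 1807/14)² = (-1457/14)² = 2122849/196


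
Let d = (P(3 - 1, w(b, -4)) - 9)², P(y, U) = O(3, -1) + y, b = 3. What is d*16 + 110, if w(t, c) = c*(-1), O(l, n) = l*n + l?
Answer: 894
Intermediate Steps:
O(l, n) = l + l*n
w(t, c) = -c
P(y, U) = y (P(y, U) = 3*(1 - 1) + y = 3*0 + y = 0 + y = y)
d = 49 (d = ((3 - 1) - 9)² = (2 - 9)² = (-7)² = 49)
d*16 + 110 = 49*16 + 110 = 784 + 110 = 894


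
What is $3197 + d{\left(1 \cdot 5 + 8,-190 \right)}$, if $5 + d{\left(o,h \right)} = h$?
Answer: $3002$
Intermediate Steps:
$d{\left(o,h \right)} = -5 + h$
$3197 + d{\left(1 \cdot 5 + 8,-190 \right)} = 3197 - 195 = 3002$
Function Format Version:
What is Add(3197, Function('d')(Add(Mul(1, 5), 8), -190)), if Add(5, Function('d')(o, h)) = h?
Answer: 3002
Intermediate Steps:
Function('d')(o, h) = Add(-5, h)
Add(3197, Function('d')(Add(Mul(1, 5), 8), -190)) = Add(3197, Add(-5, -190)) = Add(3197, -195) = 3002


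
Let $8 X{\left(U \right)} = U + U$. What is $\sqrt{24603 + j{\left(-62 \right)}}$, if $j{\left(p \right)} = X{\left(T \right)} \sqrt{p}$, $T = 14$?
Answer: $\frac{\sqrt{98412 + 14 i \sqrt{62}}}{2} \approx 156.85 + 0.08785 i$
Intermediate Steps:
$X{\left(U \right)} = \frac{U}{4}$ ($X{\left(U \right)} = \frac{U + U}{8} = \frac{2 U}{8} = \frac{U}{4}$)
$j{\left(p \right)} = \frac{7 \sqrt{p}}{2}$ ($j{\left(p \right)} = \frac{1}{4} \cdot 14 \sqrt{p} = \frac{7 \sqrt{p}}{2}$)
$\sqrt{24603 + j{\left(-62 \right)}} = \sqrt{24603 + \frac{7 \sqrt{-62}}{2}} = \sqrt{24603 + \frac{7 i \sqrt{62}}{2}}$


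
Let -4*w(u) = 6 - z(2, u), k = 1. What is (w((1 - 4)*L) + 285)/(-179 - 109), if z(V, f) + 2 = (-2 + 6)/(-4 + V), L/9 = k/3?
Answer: -565/576 ≈ -0.98090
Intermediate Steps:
L = 3 (L = 9*(1/3) = 9*(1*(⅓)) = 9*(⅓) = 3)
z(V, f) = -2 + 4/(-4 + V) (z(V, f) = -2 + (-2 + 6)/(-4 + V) = -2 + 4/(-4 + V))
w(u) = -5/2 (w(u) = -(6 - 2*(6 - 1*2)/(-4 + 2))/4 = -(6 - 2*(6 - 2)/(-2))/4 = -(6 - 2*(-1)*4/2)/4 = -(6 - 1*(-4))/4 = -(6 + 4)/4 = -¼*10 = -5/2)
(w((1 - 4)*L) + 285)/(-179 - 109) = (-5/2 + 285)/(-179 - 109) = (565/2)/(-288) = (565/2)*(-1/288) = -565/576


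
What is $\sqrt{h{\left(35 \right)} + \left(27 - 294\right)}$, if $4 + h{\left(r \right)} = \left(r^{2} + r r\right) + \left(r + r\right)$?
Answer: $\sqrt{2249} \approx 47.424$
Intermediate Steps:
$h{\left(r \right)} = -4 + 2 r + 2 r^{2}$ ($h{\left(r \right)} = -4 + \left(\left(r^{2} + r r\right) + \left(r + r\right)\right) = -4 + \left(\left(r^{2} + r^{2}\right) + 2 r\right) = -4 + \left(2 r^{2} + 2 r\right) = -4 + \left(2 r + 2 r^{2}\right) = -4 + 2 r + 2 r^{2}$)
$\sqrt{h{\left(35 \right)} + \left(27 - 294\right)} = \sqrt{\left(-4 + 2 \cdot 35 + 2 \cdot 35^{2}\right) + \left(27 - 294\right)} = \sqrt{\left(-4 + 70 + 2 \cdot 1225\right) + \left(27 - 294\right)} = \sqrt{\left(-4 + 70 + 2450\right) - 267} = \sqrt{2516 - 267} = \sqrt{2249}$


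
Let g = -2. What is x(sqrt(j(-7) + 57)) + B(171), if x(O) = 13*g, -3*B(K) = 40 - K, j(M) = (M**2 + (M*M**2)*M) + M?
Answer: 53/3 ≈ 17.667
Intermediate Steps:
j(M) = M + M**2 + M**4 (j(M) = (M**2 + M**3*M) + M = (M**2 + M**4) + M = M + M**2 + M**4)
B(K) = -40/3 + K/3 (B(K) = -(40 - K)/3 = -40/3 + K/3)
x(O) = -26 (x(O) = 13*(-2) = -26)
x(sqrt(j(-7) + 57)) + B(171) = -26 + (-40/3 + (1/3)*171) = -26 + (-40/3 + 57) = -26 + 131/3 = 53/3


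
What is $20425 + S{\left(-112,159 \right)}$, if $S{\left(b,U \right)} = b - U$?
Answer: $20154$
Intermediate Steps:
$20425 + S{\left(-112,159 \right)} = 20425 - 271 = 20154$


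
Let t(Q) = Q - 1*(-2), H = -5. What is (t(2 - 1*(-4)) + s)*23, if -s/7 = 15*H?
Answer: 12259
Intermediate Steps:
s = 525 (s = -105*(-5) = -7*(-75) = 525)
t(Q) = 2 + Q (t(Q) = Q + 2 = 2 + Q)
(t(2 - 1*(-4)) + s)*23 = ((2 + (2 - 1*(-4))) + 525)*23 = ((2 + (2 + 4)) + 525)*23 = ((2 + 6) + 525)*23 = (8 + 525)*23 = 533*23 = 12259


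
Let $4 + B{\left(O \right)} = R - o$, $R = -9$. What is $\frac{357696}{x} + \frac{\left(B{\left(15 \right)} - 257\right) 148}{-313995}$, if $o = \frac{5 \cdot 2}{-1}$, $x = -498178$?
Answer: $- \frac{9314486608}{15642540111} \approx -0.59546$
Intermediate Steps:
$o = -10$ ($o = 10 \left(-1\right) = -10$)
$B{\left(O \right)} = -3$ ($B{\left(O \right)} = -4 - -1 = -4 + \left(-9 + 10\right) = -4 + 1 = -3$)
$\frac{357696}{x} + \frac{\left(B{\left(15 \right)} - 257\right) 148}{-313995} = \frac{357696}{-498178} + \frac{\left(-3 - 257\right) 148}{-313995} = 357696 \left(- \frac{1}{498178}\right) + \left(-260\right) 148 \left(- \frac{1}{313995}\right) = - \frac{178848}{249089} - - \frac{7696}{62799} = - \frac{178848}{249089} + \frac{7696}{62799} = - \frac{9314486608}{15642540111}$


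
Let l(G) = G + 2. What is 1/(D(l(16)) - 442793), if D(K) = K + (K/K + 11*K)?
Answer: -1/442576 ≈ -2.2595e-6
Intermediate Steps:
l(G) = 2 + G
D(K) = 1 + 12*K (D(K) = K + (1 + 11*K) = 1 + 12*K)
1/(D(l(16)) - 442793) = 1/((1 + 12*(2 + 16)) - 442793) = 1/((1 + 12*18) - 442793) = 1/((1 + 216) - 442793) = 1/(217 - 442793) = 1/(-442576) = -1/442576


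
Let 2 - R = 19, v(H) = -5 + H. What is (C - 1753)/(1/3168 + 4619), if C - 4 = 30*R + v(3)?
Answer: -7162848/14632993 ≈ -0.48950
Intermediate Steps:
R = -17 (R = 2 - 1*19 = 2 - 19 = -17)
C = -508 (C = 4 + (30*(-17) + (-5 + 3)) = 4 + (-510 - 2) = 4 - 512 = -508)
(C - 1753)/(1/3168 + 4619) = (-508 - 1753)/(1/3168 + 4619) = -2261/(1/3168 + 4619) = -2261/14632993/3168 = -2261*3168/14632993 = -7162848/14632993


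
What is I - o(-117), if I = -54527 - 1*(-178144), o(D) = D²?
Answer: 109928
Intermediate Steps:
I = 123617 (I = -54527 + 178144 = 123617)
I - o(-117) = 123617 - 1*(-117)² = 123617 - 1*13689 = 123617 - 13689 = 109928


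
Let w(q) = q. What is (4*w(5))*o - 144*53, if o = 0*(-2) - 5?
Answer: -7732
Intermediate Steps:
o = -5 (o = 0 - 5 = -5)
(4*w(5))*o - 144*53 = (4*5)*(-5) - 144*53 = 20*(-5) - 7632 = -100 - 7632 = -7732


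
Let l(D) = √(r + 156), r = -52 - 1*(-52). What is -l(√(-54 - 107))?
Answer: -2*√39 ≈ -12.490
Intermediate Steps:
r = 0 (r = -52 + 52 = 0)
l(D) = 2*√39 (l(D) = √(0 + 156) = √156 = 2*√39)
-l(√(-54 - 107)) = -2*√39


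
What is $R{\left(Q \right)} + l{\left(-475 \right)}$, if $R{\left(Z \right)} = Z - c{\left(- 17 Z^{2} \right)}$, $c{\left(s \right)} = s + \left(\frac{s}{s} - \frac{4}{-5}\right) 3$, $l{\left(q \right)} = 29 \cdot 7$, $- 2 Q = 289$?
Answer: $\frac{7100347}{20} \approx 3.5502 \cdot 10^{5}$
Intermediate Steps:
$Q = - \frac{289}{2}$ ($Q = \left(- \frac{1}{2}\right) 289 = - \frac{289}{2} \approx -144.5$)
$l{\left(q \right)} = 203$
$c{\left(s \right)} = \frac{27}{5} + s$ ($c{\left(s \right)} = s + \left(1 - - \frac{4}{5}\right) 3 = s + \left(1 + \frac{4}{5}\right) 3 = s + \frac{9}{5} \cdot 3 = s + \frac{27}{5} = \frac{27}{5} + s$)
$R{\left(Z \right)} = - \frac{27}{5} + Z + 17 Z^{2}$ ($R{\left(Z \right)} = Z - \left(\frac{27}{5} - 17 Z^{2}\right) = Z + \left(- \frac{27}{5} + 17 Z^{2}\right) = - \frac{27}{5} + Z + 17 Z^{2}$)
$R{\left(Q \right)} + l{\left(-475 \right)} = \left(- \frac{27}{5} - \frac{289}{2} + 17 \left(- \frac{289}{2}\right)^{2}\right) + 203 = \left(- \frac{27}{5} - \frac{289}{2} + 17 \cdot \frac{83521}{4}\right) + 203 = \left(- \frac{27}{5} - \frac{289}{2} + \frac{1419857}{4}\right) + 203 = \frac{7096287}{20} + 203 = \frac{7100347}{20}$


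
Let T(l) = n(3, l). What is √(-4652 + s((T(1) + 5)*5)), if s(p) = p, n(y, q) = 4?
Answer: I*√4607 ≈ 67.875*I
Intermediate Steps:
T(l) = 4
√(-4652 + s((T(1) + 5)*5)) = √(-4652 + (4 + 5)*5) = √(-4652 + 9*5) = √(-4652 + 45) = √(-4607) = I*√4607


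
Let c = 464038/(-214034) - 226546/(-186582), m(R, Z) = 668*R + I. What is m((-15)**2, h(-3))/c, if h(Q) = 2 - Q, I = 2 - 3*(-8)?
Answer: -750406567865361/4761573944 ≈ -1.5760e+5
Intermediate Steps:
I = 26 (I = 2 + 24 = 26)
m(R, Z) = 26 + 668*R (m(R, Z) = 668*R + 26 = 26 + 668*R)
c = -9523147888/9983722947 (c = 464038*(-1/214034) - 226546*(-1/186582) = -232019/107017 + 113273/93291 = -9523147888/9983722947 ≈ -0.95387)
m((-15)**2, h(-3))/c = (26 + 668*(-15)**2)/(-9523147888/9983722947) = (26 + 668*225)*(-9983722947/9523147888) = (26 + 150300)*(-9983722947/9523147888) = 150326*(-9983722947/9523147888) = -750406567865361/4761573944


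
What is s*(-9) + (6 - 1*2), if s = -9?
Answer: 85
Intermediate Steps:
s*(-9) + (6 - 1*2) = -9*(-9) + (6 - 1*2) = 81 + (6 - 2) = 81 + 4 = 85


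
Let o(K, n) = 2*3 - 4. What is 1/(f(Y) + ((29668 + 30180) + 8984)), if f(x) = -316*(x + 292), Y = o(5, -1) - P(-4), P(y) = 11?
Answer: -1/20596 ≈ -4.8553e-5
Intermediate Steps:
o(K, n) = 2 (o(K, n) = 6 - 4 = 2)
Y = -9 (Y = 2 - 1*11 = 2 - 11 = -9)
f(x) = -92272 - 316*x (f(x) = -316*(292 + x) = -92272 - 316*x)
1/(f(Y) + ((29668 + 30180) + 8984)) = 1/((-92272 - 316*(-9)) + ((29668 + 30180) + 8984)) = 1/((-92272 + 2844) + (59848 + 8984)) = 1/(-89428 + 68832) = 1/(-20596) = -1/20596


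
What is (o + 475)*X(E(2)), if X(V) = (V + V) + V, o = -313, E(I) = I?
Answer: 972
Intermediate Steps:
X(V) = 3*V (X(V) = 2*V + V = 3*V)
(o + 475)*X(E(2)) = (-313 + 475)*(3*2) = 162*6 = 972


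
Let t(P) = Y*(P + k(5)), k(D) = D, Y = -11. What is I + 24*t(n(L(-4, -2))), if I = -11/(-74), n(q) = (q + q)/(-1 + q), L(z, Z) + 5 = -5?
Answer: -133189/74 ≈ -1799.9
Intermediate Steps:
L(z, Z) = -10 (L(z, Z) = -5 - 5 = -10)
n(q) = 2*q/(-1 + q) (n(q) = (2*q)/(-1 + q) = 2*q/(-1 + q))
t(P) = -55 - 11*P (t(P) = -11*(P + 5) = -11*(5 + P) = -55 - 11*P)
I = 11/74 (I = -11*(-1/74) = 11/74 ≈ 0.14865)
I + 24*t(n(L(-4, -2))) = 11/74 + 24*(-55 - 22*(-10)/(-1 - 10)) = 11/74 + 24*(-55 - 22*(-10)/(-11)) = 11/74 + 24*(-55 - 22*(-10)*(-1)/11) = 11/74 + 24*(-55 - 11*20/11) = 11/74 + 24*(-55 - 20) = 11/74 + 24*(-75) = 11/74 - 1800 = -133189/74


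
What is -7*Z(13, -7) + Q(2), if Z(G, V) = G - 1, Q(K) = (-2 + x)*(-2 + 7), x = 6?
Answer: -64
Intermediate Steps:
Q(K) = 20 (Q(K) = (-2 + 6)*(-2 + 7) = 4*5 = 20)
Z(G, V) = -1 + G
-7*Z(13, -7) + Q(2) = -7*(-1 + 13) + 20 = -7*12 + 20 = -84 + 20 = -64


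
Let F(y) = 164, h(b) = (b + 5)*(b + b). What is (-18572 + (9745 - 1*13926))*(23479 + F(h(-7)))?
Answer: -537949179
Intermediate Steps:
h(b) = 2*b*(5 + b) (h(b) = (5 + b)*(2*b) = 2*b*(5 + b))
(-18572 + (9745 - 1*13926))*(23479 + F(h(-7))) = (-18572 + (9745 - 1*13926))*(23479 + 164) = (-18572 + (9745 - 13926))*23643 = (-18572 - 4181)*23643 = -22753*23643 = -537949179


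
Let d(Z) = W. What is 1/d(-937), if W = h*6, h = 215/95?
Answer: 19/258 ≈ 0.073643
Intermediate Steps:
h = 43/19 (h = 215*(1/95) = 43/19 ≈ 2.2632)
W = 258/19 (W = (43/19)*6 = 258/19 ≈ 13.579)
d(Z) = 258/19
1/d(-937) = 1/(258/19) = 19/258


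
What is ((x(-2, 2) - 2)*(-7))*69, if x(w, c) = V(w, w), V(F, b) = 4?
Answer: -966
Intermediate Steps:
x(w, c) = 4
((x(-2, 2) - 2)*(-7))*69 = ((4 - 2)*(-7))*69 = (2*(-7))*69 = -14*69 = -966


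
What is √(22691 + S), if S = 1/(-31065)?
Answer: √21897591568410/31065 ≈ 150.64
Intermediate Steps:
S = -1/31065 ≈ -3.2191e-5
√(22691 + S) = √(22691 - 1/31065) = √(704895914/31065) = √21897591568410/31065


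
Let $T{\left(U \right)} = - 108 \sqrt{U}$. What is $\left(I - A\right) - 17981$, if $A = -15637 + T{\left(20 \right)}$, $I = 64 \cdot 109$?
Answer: $4632 + 216 \sqrt{5} \approx 5115.0$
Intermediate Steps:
$I = 6976$
$A = -15637 - 216 \sqrt{5}$ ($A = -15637 - 108 \sqrt{20} = -15637 - 108 \cdot 2 \sqrt{5} = -15637 - 216 \sqrt{5} \approx -16120.0$)
$\left(I - A\right) - 17981 = \left(6976 - \left(-15637 - 216 \sqrt{5}\right)\right) - 17981 = \left(6976 + \left(15637 + 216 \sqrt{5}\right)\right) - 17981 = \left(22613 + 216 \sqrt{5}\right) - 17981 = 4632 + 216 \sqrt{5}$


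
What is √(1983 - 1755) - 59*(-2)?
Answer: 118 + 2*√57 ≈ 133.10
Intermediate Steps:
√(1983 - 1755) - 59*(-2) = √228 - 1*(-118) = 2*√57 + 118 = 118 + 2*√57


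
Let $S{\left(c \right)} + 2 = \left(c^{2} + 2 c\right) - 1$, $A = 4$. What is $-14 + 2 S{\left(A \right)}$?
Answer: $28$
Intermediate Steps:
$S{\left(c \right)} = -3 + c^{2} + 2 c$ ($S{\left(c \right)} = -2 - \left(1 - c^{2} - 2 c\right) = -2 + \left(-1 + c^{2} + 2 c\right) = -3 + c^{2} + 2 c$)
$-14 + 2 S{\left(A \right)} = -14 + 2 \left(-3 + 4^{2} + 2 \cdot 4\right) = -14 + 2 \left(-3 + 16 + 8\right) = -14 + 2 \cdot 21 = -14 + 42 = 28$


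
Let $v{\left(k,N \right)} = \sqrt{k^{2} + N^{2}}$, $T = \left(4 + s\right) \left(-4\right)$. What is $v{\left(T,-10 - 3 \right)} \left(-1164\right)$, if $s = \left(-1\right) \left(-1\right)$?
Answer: $- 1164 \sqrt{569} \approx -27766.0$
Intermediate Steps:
$s = 1$
$T = -20$ ($T = \left(4 + 1\right) \left(-4\right) = 5 \left(-4\right) = -20$)
$v{\left(k,N \right)} = \sqrt{N^{2} + k^{2}}$
$v{\left(T,-10 - 3 \right)} \left(-1164\right) = \sqrt{\left(-10 - 3\right)^{2} + \left(-20\right)^{2}} \left(-1164\right) = \sqrt{\left(-10 - 3\right)^{2} + 400} \left(-1164\right) = \sqrt{\left(-13\right)^{2} + 400} \left(-1164\right) = \sqrt{169 + 400} \left(-1164\right) = \sqrt{569} \left(-1164\right) = - 1164 \sqrt{569}$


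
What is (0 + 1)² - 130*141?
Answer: -18329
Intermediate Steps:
(0 + 1)² - 130*141 = 1² - 18330 = 1 - 18330 = -18329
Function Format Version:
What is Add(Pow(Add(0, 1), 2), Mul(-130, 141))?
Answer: -18329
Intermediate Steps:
Add(Pow(Add(0, 1), 2), Mul(-130, 141)) = Add(Pow(1, 2), -18330) = Add(1, -18330) = -18329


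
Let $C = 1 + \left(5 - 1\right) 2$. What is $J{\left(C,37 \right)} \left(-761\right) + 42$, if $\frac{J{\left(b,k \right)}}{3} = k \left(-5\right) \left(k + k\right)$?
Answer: $31254312$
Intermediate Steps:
$C = 9$ ($C = 1 + \left(5 - 1\right) 2 = 1 + 4 \cdot 2 = 1 + 8 = 9$)
$J{\left(b,k \right)} = - 30 k^{2}$ ($J{\left(b,k \right)} = 3 k \left(-5\right) \left(k + k\right) = 3 - 5 k 2 k = 3 \left(- 10 k^{2}\right) = - 30 k^{2}$)
$J{\left(C,37 \right)} \left(-761\right) + 42 = - 30 \cdot 37^{2} \left(-761\right) + 42 = \left(-30\right) 1369 \left(-761\right) + 42 = \left(-41070\right) \left(-761\right) + 42 = 31254270 + 42 = 31254312$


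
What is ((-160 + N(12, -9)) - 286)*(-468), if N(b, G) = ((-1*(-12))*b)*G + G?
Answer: 819468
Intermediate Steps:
N(b, G) = G + 12*G*b (N(b, G) = (12*b)*G + G = 12*G*b + G = G + 12*G*b)
((-160 + N(12, -9)) - 286)*(-468) = ((-160 - 9*(1 + 12*12)) - 286)*(-468) = ((-160 - 9*(1 + 144)) - 286)*(-468) = ((-160 - 9*145) - 286)*(-468) = ((-160 - 1305) - 286)*(-468) = (-1465 - 286)*(-468) = -1751*(-468) = 819468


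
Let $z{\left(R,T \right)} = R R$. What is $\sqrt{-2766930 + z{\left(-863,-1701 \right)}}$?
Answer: $i \sqrt{2022161} \approx 1422.0 i$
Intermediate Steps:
$z{\left(R,T \right)} = R^{2}$
$\sqrt{-2766930 + z{\left(-863,-1701 \right)}} = \sqrt{-2766930 + \left(-863\right)^{2}} = \sqrt{-2766930 + 744769} = \sqrt{-2022161} = i \sqrt{2022161}$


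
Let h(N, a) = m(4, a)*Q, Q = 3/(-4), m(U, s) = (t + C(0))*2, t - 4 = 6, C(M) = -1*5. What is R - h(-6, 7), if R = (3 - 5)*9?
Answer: -21/2 ≈ -10.500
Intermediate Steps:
C(M) = -5
t = 10 (t = 4 + 6 = 10)
R = -18 (R = -2*9 = -18)
m(U, s) = 10 (m(U, s) = (10 - 5)*2 = 5*2 = 10)
Q = -3/4 (Q = 3*(-1/4) = -3/4 ≈ -0.75000)
h(N, a) = -15/2 (h(N, a) = 10*(-3/4) = -15/2)
R - h(-6, 7) = -18 - 1*(-15/2) = -18 + 15/2 = -21/2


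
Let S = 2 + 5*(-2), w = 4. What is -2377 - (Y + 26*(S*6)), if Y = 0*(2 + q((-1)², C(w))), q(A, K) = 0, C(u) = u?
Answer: -1129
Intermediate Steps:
S = -8 (S = 2 - 10 = -8)
Y = 0 (Y = 0*(2 + 0) = 0*2 = 0)
-2377 - (Y + 26*(S*6)) = -2377 - (0 + 26*(-8*6)) = -2377 - (0 + 26*(-48)) = -2377 - (0 - 1248) = -2377 - 1*(-1248) = -2377 + 1248 = -1129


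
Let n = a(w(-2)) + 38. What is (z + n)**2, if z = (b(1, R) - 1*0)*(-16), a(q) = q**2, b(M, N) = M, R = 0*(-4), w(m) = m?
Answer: 676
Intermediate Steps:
R = 0
n = 42 (n = (-2)**2 + 38 = 4 + 38 = 42)
z = -16 (z = (1 - 1*0)*(-16) = (1 + 0)*(-16) = 1*(-16) = -16)
(z + n)**2 = (-16 + 42)**2 = 26**2 = 676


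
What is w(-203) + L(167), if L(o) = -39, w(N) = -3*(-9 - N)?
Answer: -621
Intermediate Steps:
w(N) = 27 + 3*N
w(-203) + L(167) = (27 + 3*(-203)) - 39 = (27 - 609) - 39 = -582 - 39 = -621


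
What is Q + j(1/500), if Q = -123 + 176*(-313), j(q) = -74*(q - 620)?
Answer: -2332787/250 ≈ -9331.1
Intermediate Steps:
j(q) = 45880 - 74*q (j(q) = -74*(-620 + q) = 45880 - 74*q)
Q = -55211 (Q = -123 - 55088 = -55211)
Q + j(1/500) = -55211 + (45880 - 74/500) = -55211 + (45880 - 74*1/500) = -55211 + (45880 - 37/250) = -55211 + 11469963/250 = -2332787/250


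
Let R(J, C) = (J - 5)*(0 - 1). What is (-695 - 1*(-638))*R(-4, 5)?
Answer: -513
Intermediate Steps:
R(J, C) = 5 - J (R(J, C) = (-5 + J)*(-1) = 5 - J)
(-695 - 1*(-638))*R(-4, 5) = (-695 - 1*(-638))*(5 - 1*(-4)) = (-695 + 638)*(5 + 4) = -57*9 = -513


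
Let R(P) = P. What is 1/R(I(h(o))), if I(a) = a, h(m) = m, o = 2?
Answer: ½ ≈ 0.50000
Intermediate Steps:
1/R(I(h(o))) = 1/2 = ½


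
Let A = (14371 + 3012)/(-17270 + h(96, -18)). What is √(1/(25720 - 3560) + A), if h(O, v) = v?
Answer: 9*I*√1779117080565/11971940 ≈ 1.0027*I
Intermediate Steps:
A = -17383/17288 (A = (14371 + 3012)/(-17270 - 18) = 17383/(-17288) = 17383*(-1/17288) = -17383/17288 ≈ -1.0055)
√(1/(25720 - 3560) + A) = √(1/(25720 - 3560) - 17383/17288) = √(1/22160 - 17383/17288) = √(-48148749/47887760) = 9*I*√1779117080565/11971940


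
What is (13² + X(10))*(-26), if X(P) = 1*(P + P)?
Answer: -4914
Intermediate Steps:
X(P) = 2*P (X(P) = 1*(2*P) = 2*P)
(13² + X(10))*(-26) = (13² + 2*10)*(-26) = (169 + 20)*(-26) = 189*(-26) = -4914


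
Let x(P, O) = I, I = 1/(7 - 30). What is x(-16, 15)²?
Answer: 1/529 ≈ 0.0018904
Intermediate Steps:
I = -1/23 (I = 1/(-23) = -1/23 ≈ -0.043478)
x(P, O) = -1/23
x(-16, 15)² = (-1/23)² = 1/529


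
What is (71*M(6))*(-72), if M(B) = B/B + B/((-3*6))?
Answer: -3408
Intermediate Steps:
M(B) = 1 - B/18 (M(B) = 1 + B/(-18) = 1 + B*(-1/18) = 1 - B/18)
(71*M(6))*(-72) = (71*(1 - 1/18*6))*(-72) = (71*(1 - ⅓))*(-72) = (71*(⅔))*(-72) = (142/3)*(-72) = -3408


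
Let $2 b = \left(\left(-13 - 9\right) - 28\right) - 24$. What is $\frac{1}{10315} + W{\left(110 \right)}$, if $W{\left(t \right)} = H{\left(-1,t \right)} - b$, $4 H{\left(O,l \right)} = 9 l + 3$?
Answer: $\frac{11769419}{41260} \approx 285.25$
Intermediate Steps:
$H{\left(O,l \right)} = \frac{3}{4} + \frac{9 l}{4}$ ($H{\left(O,l \right)} = \frac{9 l + 3}{4} = \frac{3 + 9 l}{4} = \frac{3}{4} + \frac{9 l}{4}$)
$b = -37$ ($b = \frac{\left(\left(-13 - 9\right) - 28\right) - 24}{2} = \frac{\left(-22 - 28\right) - 24}{2} = \frac{-50 - 24}{2} = \frac{1}{2} \left(-74\right) = -37$)
$W{\left(t \right)} = \frac{151}{4} + \frac{9 t}{4}$ ($W{\left(t \right)} = \left(\frac{3}{4} + \frac{9 t}{4}\right) - -37 = \left(\frac{3}{4} + \frac{9 t}{4}\right) + 37 = \frac{151}{4} + \frac{9 t}{4}$)
$\frac{1}{10315} + W{\left(110 \right)} = \frac{1}{10315} + \left(\frac{151}{4} + \frac{9}{4} \cdot 110\right) = \frac{1}{10315} + \left(\frac{151}{4} + \frac{495}{2}\right) = \frac{1}{10315} + \frac{1141}{4} = \frac{11769419}{41260}$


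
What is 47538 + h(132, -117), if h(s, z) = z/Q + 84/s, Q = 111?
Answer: 19347796/407 ≈ 47538.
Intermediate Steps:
h(s, z) = 84/s + z/111 (h(s, z) = z/111 + 84/s = 84/s + z/111)
47538 + h(132, -117) = 47538 + (84/132 + (1/111)*(-117)) = 47538 + (84*(1/132) - 39/37) = 47538 + (7/11 - 39/37) = 47538 - 170/407 = 19347796/407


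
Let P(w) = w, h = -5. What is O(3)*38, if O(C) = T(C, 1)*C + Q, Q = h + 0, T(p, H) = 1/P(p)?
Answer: -152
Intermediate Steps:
T(p, H) = 1/p
Q = -5 (Q = -5 + 0 = -5)
O(C) = -4 (O(C) = C/C - 5 = 1 - 5 = -4)
O(3)*38 = -4*38 = -152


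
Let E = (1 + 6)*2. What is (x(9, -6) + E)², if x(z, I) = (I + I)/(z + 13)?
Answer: 21904/121 ≈ 181.02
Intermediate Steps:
x(z, I) = 2*I/(13 + z) (x(z, I) = (2*I)/(13 + z) = 2*I/(13 + z))
E = 14 (E = 7*2 = 14)
(x(9, -6) + E)² = (2*(-6)/(13 + 9) + 14)² = (2*(-6)/22 + 14)² = (2*(-6)*(1/22) + 14)² = (-6/11 + 14)² = (148/11)² = 21904/121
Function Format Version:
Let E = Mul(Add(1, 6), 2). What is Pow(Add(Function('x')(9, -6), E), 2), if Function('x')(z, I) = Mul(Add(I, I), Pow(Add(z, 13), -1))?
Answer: Rational(21904, 121) ≈ 181.02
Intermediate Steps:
Function('x')(z, I) = Mul(2, I, Pow(Add(13, z), -1)) (Function('x')(z, I) = Mul(Mul(2, I), Pow(Add(13, z), -1)) = Mul(2, I, Pow(Add(13, z), -1)))
E = 14 (E = Mul(7, 2) = 14)
Pow(Add(Function('x')(9, -6), E), 2) = Pow(Add(Mul(2, -6, Pow(Add(13, 9), -1)), 14), 2) = Pow(Add(Mul(2, -6, Pow(22, -1)), 14), 2) = Pow(Add(Mul(2, -6, Rational(1, 22)), 14), 2) = Pow(Add(Rational(-6, 11), 14), 2) = Pow(Rational(148, 11), 2) = Rational(21904, 121)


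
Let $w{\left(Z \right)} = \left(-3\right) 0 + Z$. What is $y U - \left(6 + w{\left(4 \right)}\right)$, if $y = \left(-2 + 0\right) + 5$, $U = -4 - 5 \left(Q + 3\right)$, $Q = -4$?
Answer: $-7$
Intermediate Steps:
$w{\left(Z \right)} = Z$ ($w{\left(Z \right)} = 0 + Z = Z$)
$U = 1$ ($U = -4 - 5 \left(-4 + 3\right) = -4 - 5 \left(-1\right) = -4 - -5 = -4 + 5 = 1$)
$y = 3$ ($y = -2 + 5 = 3$)
$y U - \left(6 + w{\left(4 \right)}\right) = 3 \cdot 1 - 10 = 3 - 10 = -7$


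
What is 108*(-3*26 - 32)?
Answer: -11880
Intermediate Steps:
108*(-3*26 - 32) = 108*(-78 - 32) = 108*(-110) = -11880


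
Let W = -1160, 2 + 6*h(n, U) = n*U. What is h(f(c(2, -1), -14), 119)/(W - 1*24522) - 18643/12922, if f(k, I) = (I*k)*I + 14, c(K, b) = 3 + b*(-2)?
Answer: -366766917/165931402 ≈ -2.2104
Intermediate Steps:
c(K, b) = 3 - 2*b
f(k, I) = 14 + k*I² (f(k, I) = k*I² + 14 = 14 + k*I²)
h(n, U) = -⅓ + U*n/6 (h(n, U) = -⅓ + (n*U)/6 = -⅓ + (U*n)/6 = -⅓ + U*n/6)
h(f(c(2, -1), -14), 119)/(W - 1*24522) - 18643/12922 = (-⅓ + (⅙)*119*(14 + (3 - 2*(-1))*(-14)²))/(-1160 - 1*24522) - 18643/12922 = (-⅓ + (⅙)*119*(14 + (3 + 2)*196))/(-1160 - 24522) - 18643*1/12922 = (-⅓ + (⅙)*119*(14 + 5*196))/(-25682) - 18643/12922 = (-⅓ + (⅙)*119*(14 + 980))*(-1/25682) - 18643/12922 = (-⅓ + (⅙)*119*994)*(-1/25682) - 18643/12922 = (-⅓ + 59143/3)*(-1/25682) - 18643/12922 = 19714*(-1/25682) - 18643/12922 = -9857/12841 - 18643/12922 = -366766917/165931402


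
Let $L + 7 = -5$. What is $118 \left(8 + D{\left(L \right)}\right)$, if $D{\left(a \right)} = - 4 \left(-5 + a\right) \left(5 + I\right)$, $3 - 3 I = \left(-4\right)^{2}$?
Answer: $\frac{18880}{3} \approx 6293.3$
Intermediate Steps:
$I = - \frac{13}{3}$ ($I = 1 - \frac{\left(-4\right)^{2}}{3} = 1 - \frac{16}{3} = - \frac{13}{3} \approx -4.3333$)
$L = -12$ ($L = -7 - 5 = -12$)
$D{\left(a \right)} = \frac{40}{3} - \frac{8 a}{3}$ ($D{\left(a \right)} = - 4 \left(-5 + a\right) \left(5 - \frac{13}{3}\right) = \left(20 - 4 a\right) \frac{2}{3} = \frac{40}{3} - \frac{8 a}{3}$)
$118 \left(8 + D{\left(L \right)}\right) = 118 \left(8 + \left(\frac{40}{3} - -32\right)\right) = 118 \left(8 + \left(\frac{40}{3} + 32\right)\right) = 118 \left(8 + \frac{136}{3}\right) = 118 \cdot \frac{160}{3} = \frac{18880}{3}$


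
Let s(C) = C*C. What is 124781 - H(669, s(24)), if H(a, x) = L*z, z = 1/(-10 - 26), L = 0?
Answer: 124781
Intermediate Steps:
s(C) = C**2
z = -1/36 (z = 1/(-36) = -1/36 ≈ -0.027778)
H(a, x) = 0 (H(a, x) = 0*(-1/36) = 0)
124781 - H(669, s(24)) = 124781 - 1*0 = 124781 + 0 = 124781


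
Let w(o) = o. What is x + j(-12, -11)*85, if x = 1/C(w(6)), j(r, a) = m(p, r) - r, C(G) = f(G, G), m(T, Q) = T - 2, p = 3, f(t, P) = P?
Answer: 6631/6 ≈ 1105.2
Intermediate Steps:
m(T, Q) = -2 + T
C(G) = G
j(r, a) = 1 - r (j(r, a) = (-2 + 3) - r = 1 - r)
x = ⅙ (x = 1/6 = ⅙ ≈ 0.16667)
x + j(-12, -11)*85 = ⅙ + (1 - 1*(-12))*85 = ⅙ + (1 + 12)*85 = ⅙ + 13*85 = ⅙ + 1105 = 6631/6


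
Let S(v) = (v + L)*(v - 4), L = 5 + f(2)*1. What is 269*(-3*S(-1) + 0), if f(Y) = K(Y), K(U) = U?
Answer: 24210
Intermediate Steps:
f(Y) = Y
L = 7 (L = 5 + 2*1 = 5 + 2 = 7)
S(v) = (-4 + v)*(7 + v) (S(v) = (v + 7)*(v - 4) = (7 + v)*(-4 + v) = (-4 + v)*(7 + v))
269*(-3*S(-1) + 0) = 269*(-3*(-28 + (-1)² + 3*(-1)) + 0) = 269*(-3*(-28 + 1 - 3) + 0) = 269*(-3*(-30) + 0) = 269*(90 + 0) = 269*90 = 24210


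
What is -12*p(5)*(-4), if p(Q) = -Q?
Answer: -240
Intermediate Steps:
-12*p(5)*(-4) = -(-12)*5*(-4) = -12*(-5)*(-4) = 60*(-4) = -240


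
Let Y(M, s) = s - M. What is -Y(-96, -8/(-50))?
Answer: -2404/25 ≈ -96.160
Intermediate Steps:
-Y(-96, -8/(-50)) = -(-8/(-50) - 1*(-96)) = -(-8*(-1/50) + 96) = -(4/25 + 96) = -1*2404/25 = -2404/25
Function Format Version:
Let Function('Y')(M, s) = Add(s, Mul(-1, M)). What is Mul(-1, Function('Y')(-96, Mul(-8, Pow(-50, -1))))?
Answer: Rational(-2404, 25) ≈ -96.160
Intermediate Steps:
Mul(-1, Function('Y')(-96, Mul(-8, Pow(-50, -1)))) = Mul(-1, Add(Mul(-8, Pow(-50, -1)), Mul(-1, -96))) = Mul(-1, Add(Mul(-8, Rational(-1, 50)), 96)) = Mul(-1, Add(Rational(4, 25), 96)) = Mul(-1, Rational(2404, 25)) = Rational(-2404, 25)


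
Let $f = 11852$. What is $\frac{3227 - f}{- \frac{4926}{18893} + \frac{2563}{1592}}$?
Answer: $- \frac{259419783000}{40580567} \approx -6392.7$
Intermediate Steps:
$\frac{3227 - f}{- \frac{4926}{18893} + \frac{2563}{1592}} = \frac{3227 - 11852}{- \frac{4926}{18893} + \frac{2563}{1592}} = \frac{3227 - 11852}{\left(-4926\right) \frac{1}{18893} + 2563 \cdot \frac{1}{1592}} = - \frac{8625}{- \frac{4926}{18893} + \frac{2563}{1592}} = - \frac{8625}{\frac{40580567}{30077656}} = \left(-8625\right) \frac{30077656}{40580567} = - \frac{259419783000}{40580567}$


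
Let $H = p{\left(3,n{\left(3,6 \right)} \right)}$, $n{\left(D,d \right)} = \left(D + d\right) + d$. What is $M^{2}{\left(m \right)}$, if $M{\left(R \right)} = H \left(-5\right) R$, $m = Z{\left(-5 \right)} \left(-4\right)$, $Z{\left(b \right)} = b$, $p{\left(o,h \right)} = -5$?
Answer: $250000$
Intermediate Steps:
$n{\left(D,d \right)} = D + 2 d$
$H = -5$
$m = 20$ ($m = \left(-5\right) \left(-4\right) = 20$)
$M{\left(R \right)} = 25 R$ ($M{\left(R \right)} = \left(-5\right) \left(-5\right) R = 25 R$)
$M^{2}{\left(m \right)} = \left(25 \cdot 20\right)^{2} = 500^{2} = 250000$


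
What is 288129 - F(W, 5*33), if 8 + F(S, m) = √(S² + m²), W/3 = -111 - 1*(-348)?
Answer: 288137 - 3*√59194 ≈ 2.8741e+5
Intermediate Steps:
W = 711 (W = 3*(-111 - 1*(-348)) = 3*(-111 + 348) = 3*237 = 711)
F(S, m) = -8 + √(S² + m²)
288129 - F(W, 5*33) = 288129 - (-8 + √(711² + (5*33)²)) = 288129 - (-8 + √(505521 + 165²)) = 288129 - (-8 + √(505521 + 27225)) = 288129 - (-8 + √532746) = 288129 - (-8 + 3*√59194) = 288129 + (8 - 3*√59194) = 288137 - 3*√59194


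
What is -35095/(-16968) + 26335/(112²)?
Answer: 15840785/3800832 ≈ 4.1677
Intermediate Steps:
-35095/(-16968) + 26335/(112²) = -35095*(-1/16968) + 26335/12544 = 35095/16968 + 26335*(1/12544) = 35095/16968 + 26335/12544 = 15840785/3800832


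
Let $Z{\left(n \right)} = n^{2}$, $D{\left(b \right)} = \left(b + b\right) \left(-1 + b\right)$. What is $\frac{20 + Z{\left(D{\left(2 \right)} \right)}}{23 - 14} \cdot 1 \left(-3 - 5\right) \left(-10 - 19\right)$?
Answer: $928$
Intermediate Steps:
$D{\left(b \right)} = 2 b \left(-1 + b\right)$
$\frac{20 + Z{\left(D{\left(2 \right)} \right)}}{23 - 14} \cdot 1 \left(-3 - 5\right) \left(-10 - 19\right) = \frac{20 + \left(2 \cdot 2 \left(-1 + 2\right)\right)^{2}}{23 - 14} \cdot 1 \left(-3 - 5\right) \left(-10 - 19\right) = \frac{20 + \left(2 \cdot 2 \cdot 1\right)^{2}}{9} \cdot 1 \left(-8\right) \left(-29\right) = \left(20 + 4^{2}\right) \frac{1}{9} \left(-8\right) \left(-29\right) = \left(20 + 16\right) \frac{1}{9} \left(-8\right) \left(-29\right) = 36 \cdot \frac{1}{9} \left(-8\right) \left(-29\right) = 4 \left(-8\right) \left(-29\right) = \left(-32\right) \left(-29\right) = 928$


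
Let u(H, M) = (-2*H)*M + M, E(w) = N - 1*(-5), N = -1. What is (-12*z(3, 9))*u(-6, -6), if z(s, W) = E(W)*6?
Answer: 22464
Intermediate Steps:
E(w) = 4 (E(w) = -1 - 1*(-5) = -1 + 5 = 4)
u(H, M) = M - 2*H*M (u(H, M) = -2*H*M + M = M - 2*H*M)
z(s, W) = 24 (z(s, W) = 4*6 = 24)
(-12*z(3, 9))*u(-6, -6) = (-12*24)*(-6*(1 - 2*(-6))) = -(-1728)*(1 + 12) = -(-1728)*13 = -288*(-78) = 22464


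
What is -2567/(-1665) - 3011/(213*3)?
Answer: -41642/13135 ≈ -3.1703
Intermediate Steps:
-2567/(-1665) - 3011/(213*3) = -2567*(-1/1665) - 3011/639 = 2567/1665 - 3011*1/639 = 2567/1665 - 3011/639 = -41642/13135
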